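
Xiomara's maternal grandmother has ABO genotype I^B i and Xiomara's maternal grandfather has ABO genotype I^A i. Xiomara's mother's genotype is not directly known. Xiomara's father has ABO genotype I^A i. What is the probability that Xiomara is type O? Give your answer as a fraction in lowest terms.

Xiomara's mother's ABO genotype from I^B i × I^A i: 1/4 I^A I^B, 1/4 I^A i, 1/4 I^B i, 1/4 i i.
Crossing each possibility with the father I^A i and summing P(type O): 1/4·0 + 1/4·1/4 + 1/4·1/4 + 1/4·1/2 = 1/4.

1/4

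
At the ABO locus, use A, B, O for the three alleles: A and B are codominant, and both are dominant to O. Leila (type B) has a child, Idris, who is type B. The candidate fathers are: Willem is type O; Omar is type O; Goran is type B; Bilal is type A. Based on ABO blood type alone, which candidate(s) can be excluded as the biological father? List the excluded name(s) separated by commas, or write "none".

none

A candidate is excluded only if no genotype consistent with his phenotype could produce a type B child with a type B mother.
Every candidate has at least one consistent genotype combination, so none can be excluded.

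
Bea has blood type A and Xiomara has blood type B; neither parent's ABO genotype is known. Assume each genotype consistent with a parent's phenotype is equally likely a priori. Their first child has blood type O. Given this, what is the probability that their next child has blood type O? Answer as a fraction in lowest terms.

Possible genotypes: Bea ∈ {AA, AO}; Xiomara ∈ {BB, BO}.
Weight each parental genotype pair by prior × P(type-O child):
  AO × BO: posterior weight 1; P(next child type O) = 1/4.
Weighted sum = 1/4.

1/4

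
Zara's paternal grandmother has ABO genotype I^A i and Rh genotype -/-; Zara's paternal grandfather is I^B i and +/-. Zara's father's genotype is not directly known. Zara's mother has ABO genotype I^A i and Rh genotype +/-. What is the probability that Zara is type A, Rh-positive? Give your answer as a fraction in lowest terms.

5/16

Zara's father's ABO genotype from I^A i × I^B i: 1/4 I^A I^B, 1/4 I^A i, 1/4 I^B i, 1/4 i i.
Crossing each possibility with the mother I^A i and summing P(type A): 1/4·1/2 + 1/4·3/4 + 1/4·1/4 + 1/4·1/2 = 1/2.
Similarly for Rh via the father's Rh distribution: P(Rh+) = 5/8.
Independent loci: 1/2 × 5/8 = 5/16.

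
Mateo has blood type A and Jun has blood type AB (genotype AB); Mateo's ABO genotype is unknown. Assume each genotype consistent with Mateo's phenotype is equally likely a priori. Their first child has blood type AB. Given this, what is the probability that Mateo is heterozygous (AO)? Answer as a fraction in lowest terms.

1/3

Possible genotypes: Mateo ∈ {AA, AO}; Jun ∈ {AB}.
Weight each parental genotype pair by prior × P(type-AB child):
  AA × AB: posterior weight 2/3.
  AO × AB: posterior weight 1/3.
Sum the posterior weight over pairs where Mateo is AO: 1/3.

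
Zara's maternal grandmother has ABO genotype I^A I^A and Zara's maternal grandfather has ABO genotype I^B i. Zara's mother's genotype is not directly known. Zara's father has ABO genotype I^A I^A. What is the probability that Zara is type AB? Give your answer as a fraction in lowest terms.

Zara's mother's ABO genotype from I^A I^A × I^B i: 1/2 I^A I^B, 1/2 I^A i.
Crossing each possibility with the father I^A I^A and summing P(type AB): 1/2·1/2 + 1/2·0 = 1/4.

1/4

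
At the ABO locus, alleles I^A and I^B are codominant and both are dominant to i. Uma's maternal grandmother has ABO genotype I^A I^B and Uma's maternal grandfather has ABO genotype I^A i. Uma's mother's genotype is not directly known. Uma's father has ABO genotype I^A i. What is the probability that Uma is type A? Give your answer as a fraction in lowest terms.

5/8

Uma's mother's ABO genotype from I^A I^B × I^A i: 1/4 I^A I^A, 1/4 I^A I^B, 1/4 I^A i, 1/4 I^B i.
Crossing each possibility with the father I^A i and summing P(type A): 1/4·1 + 1/4·1/2 + 1/4·3/4 + 1/4·1/4 = 5/8.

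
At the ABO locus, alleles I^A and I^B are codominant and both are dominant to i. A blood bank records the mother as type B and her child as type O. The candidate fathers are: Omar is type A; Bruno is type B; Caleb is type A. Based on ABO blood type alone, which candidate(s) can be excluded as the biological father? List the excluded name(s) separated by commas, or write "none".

none

A candidate is excluded only if no genotype consistent with his phenotype could produce a type O child with a type B mother.
Every candidate has at least one consistent genotype combination, so none can be excluded.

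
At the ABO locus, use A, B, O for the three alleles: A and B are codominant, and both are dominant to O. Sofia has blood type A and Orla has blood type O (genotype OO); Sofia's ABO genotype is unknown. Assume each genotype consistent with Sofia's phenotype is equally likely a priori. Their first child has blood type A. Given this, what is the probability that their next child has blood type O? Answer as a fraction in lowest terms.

1/6

Possible genotypes: Sofia ∈ {AA, AO}; Orla ∈ {OO}.
Weight each parental genotype pair by prior × P(type-A child):
  AA × OO: posterior weight 2/3; P(next child type O) = 0.
  AO × OO: posterior weight 1/3; P(next child type O) = 1/2.
Weighted sum = 1/6.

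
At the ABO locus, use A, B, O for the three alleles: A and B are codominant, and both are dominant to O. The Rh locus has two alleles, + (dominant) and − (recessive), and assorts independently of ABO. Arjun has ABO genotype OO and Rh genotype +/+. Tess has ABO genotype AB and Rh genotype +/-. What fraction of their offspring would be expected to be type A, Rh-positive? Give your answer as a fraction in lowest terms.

1/2

ABO cross OO × AB → offspring phenotypes: 1/2 A, 1/2 B.
Rh cross +/+ × +/- → 1 Rh+.
Independent loci: P(type A, Rh-positive) = 1/2 × 1 = 1/2.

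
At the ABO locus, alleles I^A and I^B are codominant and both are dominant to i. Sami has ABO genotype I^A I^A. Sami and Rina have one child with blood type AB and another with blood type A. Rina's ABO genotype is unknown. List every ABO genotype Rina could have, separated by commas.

I^A I^B, I^B i

For each candidate genotype of Rina, check whether crossing it with I^A I^A can produce every observed child phenotype.
  I^A I^A → possible child types {A} ✗
  I^A I^B → possible child types {A, AB} ✓
  I^A i → possible child types {A} ✗
  I^B I^B → possible child types {AB} ✗
  I^B i → possible child types {A, AB} ✓
  i i → possible child types {A} ✗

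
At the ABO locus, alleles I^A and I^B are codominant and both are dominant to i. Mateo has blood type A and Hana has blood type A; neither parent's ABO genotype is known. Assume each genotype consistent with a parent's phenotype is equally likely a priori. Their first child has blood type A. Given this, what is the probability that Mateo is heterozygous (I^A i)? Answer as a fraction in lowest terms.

Possible genotypes: Mateo ∈ {I^A I^A, I^A i}; Hana ∈ {I^A I^A, I^A i}.
Weight each parental genotype pair by prior × P(type-A child):
  I^A I^A × I^A I^A: posterior weight 4/15.
  I^A I^A × I^A i: posterior weight 4/15.
  I^A i × I^A I^A: posterior weight 4/15.
  I^A i × I^A i: posterior weight 1/5.
Sum the posterior weight over pairs where Mateo is I^A i: 7/15.

7/15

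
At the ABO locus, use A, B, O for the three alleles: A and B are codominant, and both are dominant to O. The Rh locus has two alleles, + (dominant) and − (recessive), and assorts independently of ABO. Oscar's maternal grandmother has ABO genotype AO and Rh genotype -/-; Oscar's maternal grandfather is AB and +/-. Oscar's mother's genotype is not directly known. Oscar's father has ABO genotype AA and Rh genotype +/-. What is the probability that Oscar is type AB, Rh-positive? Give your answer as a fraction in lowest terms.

Oscar's mother's ABO genotype from AO × AB: 1/4 AA, 1/4 AB, 1/4 AO, 1/4 BO.
Crossing each possibility with the father AA and summing P(type AB): 1/4·0 + 1/4·1/2 + 1/4·0 + 1/4·1/2 = 1/4.
Similarly for Rh via the mother's Rh distribution: P(Rh+) = 5/8.
Independent loci: 1/4 × 5/8 = 5/32.

5/32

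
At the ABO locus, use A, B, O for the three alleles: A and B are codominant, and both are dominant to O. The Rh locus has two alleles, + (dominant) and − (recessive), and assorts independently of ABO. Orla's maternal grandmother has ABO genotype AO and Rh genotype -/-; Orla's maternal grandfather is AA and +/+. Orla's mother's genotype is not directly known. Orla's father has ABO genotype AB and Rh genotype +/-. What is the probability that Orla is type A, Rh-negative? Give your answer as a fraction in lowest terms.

Orla's mother's ABO genotype from AO × AA: 1/2 AA, 1/2 AO.
Crossing each possibility with the father AB and summing P(type A): 1/2·1/2 + 1/2·1/2 = 1/2.
Similarly for Rh via the mother's Rh distribution: P(Rh-) = 1/4.
Independent loci: 1/2 × 1/4 = 1/8.

1/8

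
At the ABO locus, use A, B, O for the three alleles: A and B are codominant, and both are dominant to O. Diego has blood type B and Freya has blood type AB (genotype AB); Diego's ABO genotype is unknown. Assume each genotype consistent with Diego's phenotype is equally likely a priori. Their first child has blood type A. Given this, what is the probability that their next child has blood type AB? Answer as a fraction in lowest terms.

Possible genotypes: Diego ∈ {BB, BO}; Freya ∈ {AB}.
Weight each parental genotype pair by prior × P(type-A child):
  BO × AB: posterior weight 1; P(next child type AB) = 1/4.
Weighted sum = 1/4.

1/4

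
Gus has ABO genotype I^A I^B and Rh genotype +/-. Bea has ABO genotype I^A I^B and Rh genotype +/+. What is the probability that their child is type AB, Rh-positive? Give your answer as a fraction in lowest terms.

ABO cross I^A I^B × I^A I^B → offspring phenotypes: 1/4 A, 1/4 B, 1/2 AB.
Rh cross +/- × +/+ → 1 Rh+.
Independent loci: P(type AB, Rh-positive) = 1/2 × 1 = 1/2.

1/2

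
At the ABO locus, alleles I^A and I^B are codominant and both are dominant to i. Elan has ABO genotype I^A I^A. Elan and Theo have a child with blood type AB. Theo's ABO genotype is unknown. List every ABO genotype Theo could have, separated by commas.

I^A I^B, I^B I^B, I^B i

For each candidate genotype of Theo, check whether crossing it with I^A I^A can produce every observed child phenotype.
  I^A I^A → possible child types {A} ✗
  I^A I^B → possible child types {A, AB} ✓
  I^A i → possible child types {A} ✗
  I^B I^B → possible child types {AB} ✓
  I^B i → possible child types {A, AB} ✓
  i i → possible child types {A} ✗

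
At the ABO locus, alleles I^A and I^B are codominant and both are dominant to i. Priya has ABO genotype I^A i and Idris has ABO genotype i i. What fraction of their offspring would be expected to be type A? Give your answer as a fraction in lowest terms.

1/2

ABO cross I^A i × i i → offspring phenotypes: 1/2 O, 1/2 A.
So P(type A) = 1/2.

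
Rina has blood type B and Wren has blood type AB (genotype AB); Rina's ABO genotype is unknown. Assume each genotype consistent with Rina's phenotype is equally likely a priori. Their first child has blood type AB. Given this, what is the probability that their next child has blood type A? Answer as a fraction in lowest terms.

Possible genotypes: Rina ∈ {BB, BO}; Wren ∈ {AB}.
Weight each parental genotype pair by prior × P(type-AB child):
  BB × AB: posterior weight 2/3; P(next child type A) = 0.
  BO × AB: posterior weight 1/3; P(next child type A) = 1/4.
Weighted sum = 1/12.

1/12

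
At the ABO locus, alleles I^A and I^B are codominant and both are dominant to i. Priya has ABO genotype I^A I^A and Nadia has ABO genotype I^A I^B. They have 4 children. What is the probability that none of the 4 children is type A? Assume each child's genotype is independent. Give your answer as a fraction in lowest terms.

1/16

ABO cross I^A I^A × I^A I^B → 1/2 A, 1/2 AB.
So P(type A) = 1/2 per child.
P(not type A) = 1/2 for one child; (1/2)^4 = 1/16.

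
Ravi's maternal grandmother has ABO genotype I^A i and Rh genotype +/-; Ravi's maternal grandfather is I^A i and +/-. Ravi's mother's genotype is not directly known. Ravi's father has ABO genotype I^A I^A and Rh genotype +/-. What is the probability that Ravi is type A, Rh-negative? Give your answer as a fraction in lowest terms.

1/4

Ravi's mother's ABO genotype from I^A i × I^A i: 1/4 I^A I^A, 1/2 I^A i, 1/4 i i.
Crossing each possibility with the father I^A I^A and summing P(type A): 1/4·1 + 1/2·1 + 1/4·1 = 1.
Similarly for Rh via the mother's Rh distribution: P(Rh-) = 1/4.
Independent loci: 1 × 1/4 = 1/4.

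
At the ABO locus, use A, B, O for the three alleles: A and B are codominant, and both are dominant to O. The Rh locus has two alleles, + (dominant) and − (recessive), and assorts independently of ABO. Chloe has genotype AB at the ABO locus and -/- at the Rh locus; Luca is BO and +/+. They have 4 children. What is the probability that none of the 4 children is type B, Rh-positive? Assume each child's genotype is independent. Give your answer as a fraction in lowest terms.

ABO cross AB × BO → 1/4 A, 1/2 B, 1/4 AB.
Rh cross -/- × +/+ → 1 Rh+; so P(type B, Rh-positive) = 1/2 × 1 = 1/2 per child.
P(not type B, Rh-positive) = 1/2 for one child; (1/2)^4 = 1/16.

1/16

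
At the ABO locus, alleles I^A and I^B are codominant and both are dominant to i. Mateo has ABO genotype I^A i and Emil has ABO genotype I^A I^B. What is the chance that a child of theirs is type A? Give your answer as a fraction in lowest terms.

ABO cross I^A i × I^A I^B → offspring phenotypes: 1/2 A, 1/4 B, 1/4 AB.
So P(type A) = 1/2.

1/2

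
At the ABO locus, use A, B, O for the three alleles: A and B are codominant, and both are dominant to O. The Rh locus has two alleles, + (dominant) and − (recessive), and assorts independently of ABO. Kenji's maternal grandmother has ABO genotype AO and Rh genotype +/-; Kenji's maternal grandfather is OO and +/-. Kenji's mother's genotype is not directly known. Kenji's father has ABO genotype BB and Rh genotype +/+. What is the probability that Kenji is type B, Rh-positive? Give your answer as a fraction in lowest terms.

3/4

Kenji's mother's ABO genotype from AO × OO: 1/2 AO, 1/2 OO.
Crossing each possibility with the father BB and summing P(type B): 1/2·1/2 + 1/2·1 = 3/4.
Similarly for Rh via the mother's Rh distribution: P(Rh+) = 1.
Independent loci: 3/4 × 1 = 3/4.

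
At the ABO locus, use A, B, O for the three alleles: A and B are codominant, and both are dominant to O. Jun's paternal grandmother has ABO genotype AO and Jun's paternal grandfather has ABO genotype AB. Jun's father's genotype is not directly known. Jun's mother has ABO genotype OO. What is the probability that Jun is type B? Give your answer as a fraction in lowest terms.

1/4

Jun's father's ABO genotype from AO × AB: 1/4 AA, 1/4 AB, 1/4 AO, 1/4 BO.
Crossing each possibility with the mother OO and summing P(type B): 1/4·0 + 1/4·1/2 + 1/4·0 + 1/4·1/2 = 1/4.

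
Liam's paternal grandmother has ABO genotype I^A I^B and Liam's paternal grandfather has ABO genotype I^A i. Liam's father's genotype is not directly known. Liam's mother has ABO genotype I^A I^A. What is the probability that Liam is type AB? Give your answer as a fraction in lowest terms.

1/4

Liam's father's ABO genotype from I^A I^B × I^A i: 1/4 I^A I^A, 1/4 I^A I^B, 1/4 I^A i, 1/4 I^B i.
Crossing each possibility with the mother I^A I^A and summing P(type AB): 1/4·0 + 1/4·1/2 + 1/4·0 + 1/4·1/2 = 1/4.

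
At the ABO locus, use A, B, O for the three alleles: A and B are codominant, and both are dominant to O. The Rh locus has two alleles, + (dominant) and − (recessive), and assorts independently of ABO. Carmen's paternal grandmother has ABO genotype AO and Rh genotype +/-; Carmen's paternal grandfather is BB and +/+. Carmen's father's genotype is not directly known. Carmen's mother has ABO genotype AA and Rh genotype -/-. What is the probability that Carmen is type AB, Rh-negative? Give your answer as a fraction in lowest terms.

Carmen's father's ABO genotype from AO × BB: 1/2 AB, 1/2 BO.
Crossing each possibility with the mother AA and summing P(type AB): 1/2·1/2 + 1/2·1/2 = 1/2.
Similarly for Rh via the father's Rh distribution: P(Rh-) = 1/4.
Independent loci: 1/2 × 1/4 = 1/8.

1/8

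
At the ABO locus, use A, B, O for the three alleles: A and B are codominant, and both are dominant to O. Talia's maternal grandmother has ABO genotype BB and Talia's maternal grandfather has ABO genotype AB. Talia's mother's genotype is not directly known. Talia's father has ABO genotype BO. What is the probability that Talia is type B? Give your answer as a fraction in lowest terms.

Talia's mother's ABO genotype from BB × AB: 1/2 AB, 1/2 BB.
Crossing each possibility with the father BO and summing P(type B): 1/2·1/2 + 1/2·1 = 3/4.

3/4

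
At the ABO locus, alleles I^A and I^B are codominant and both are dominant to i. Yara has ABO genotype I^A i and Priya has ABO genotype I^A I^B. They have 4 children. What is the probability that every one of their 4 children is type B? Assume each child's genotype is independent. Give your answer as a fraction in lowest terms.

1/256

ABO cross I^A i × I^A I^B → 1/2 A, 1/4 B, 1/4 AB.
So P(type B) = 1/4 per child.
All 4 independent: (1/4)^4 = 1/256.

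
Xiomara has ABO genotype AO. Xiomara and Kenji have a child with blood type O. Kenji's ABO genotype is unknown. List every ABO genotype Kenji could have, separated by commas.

For each candidate genotype of Kenji, check whether crossing it with AO can produce every observed child phenotype.
  AA → possible child types {A} ✗
  AB → possible child types {A, B, AB} ✗
  AO → possible child types {O, A} ✓
  BB → possible child types {B, AB} ✗
  BO → possible child types {O, A, B, AB} ✓
  OO → possible child types {O, A} ✓

AO, BO, OO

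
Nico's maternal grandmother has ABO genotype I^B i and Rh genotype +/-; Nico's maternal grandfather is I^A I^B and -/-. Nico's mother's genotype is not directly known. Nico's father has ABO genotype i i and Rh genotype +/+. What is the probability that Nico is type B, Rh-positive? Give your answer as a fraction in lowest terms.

1/2

Nico's mother's ABO genotype from I^B i × I^A I^B: 1/4 I^A I^B, 1/4 I^A i, 1/4 I^B I^B, 1/4 I^B i.
Crossing each possibility with the father i i and summing P(type B): 1/4·1/2 + 1/4·0 + 1/4·1 + 1/4·1/2 = 1/2.
Similarly for Rh via the mother's Rh distribution: P(Rh+) = 1.
Independent loci: 1/2 × 1 = 1/2.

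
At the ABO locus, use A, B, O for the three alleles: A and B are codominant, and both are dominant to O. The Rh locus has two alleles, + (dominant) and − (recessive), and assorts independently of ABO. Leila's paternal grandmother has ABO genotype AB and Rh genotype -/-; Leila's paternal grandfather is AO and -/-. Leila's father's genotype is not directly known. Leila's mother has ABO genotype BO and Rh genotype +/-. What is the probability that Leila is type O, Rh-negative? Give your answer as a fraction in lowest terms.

Leila's father's ABO genotype from AB × AO: 1/4 AA, 1/4 AB, 1/4 AO, 1/4 BO.
Crossing each possibility with the mother BO and summing P(type O): 1/4·0 + 1/4·0 + 1/4·1/4 + 1/4·1/4 = 1/8.
Similarly for Rh via the father's Rh distribution: P(Rh-) = 1/2.
Independent loci: 1/8 × 1/2 = 1/16.

1/16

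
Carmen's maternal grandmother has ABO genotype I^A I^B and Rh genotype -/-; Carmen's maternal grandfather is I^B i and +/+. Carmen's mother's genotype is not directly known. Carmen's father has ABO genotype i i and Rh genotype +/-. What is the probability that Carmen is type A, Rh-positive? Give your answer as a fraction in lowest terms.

3/16

Carmen's mother's ABO genotype from I^A I^B × I^B i: 1/4 I^A I^B, 1/4 I^A i, 1/4 I^B I^B, 1/4 I^B i.
Crossing each possibility with the father i i and summing P(type A): 1/4·1/2 + 1/4·1/2 + 1/4·0 + 1/4·0 = 1/4.
Similarly for Rh via the mother's Rh distribution: P(Rh+) = 3/4.
Independent loci: 1/4 × 3/4 = 3/16.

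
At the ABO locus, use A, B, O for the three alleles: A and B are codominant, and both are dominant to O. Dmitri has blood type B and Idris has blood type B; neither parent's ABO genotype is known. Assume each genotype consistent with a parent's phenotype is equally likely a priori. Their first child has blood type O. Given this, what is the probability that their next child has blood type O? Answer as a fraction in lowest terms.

Possible genotypes: Dmitri ∈ {BB, BO}; Idris ∈ {BB, BO}.
Weight each parental genotype pair by prior × P(type-O child):
  BO × BO: posterior weight 1; P(next child type O) = 1/4.
Weighted sum = 1/4.

1/4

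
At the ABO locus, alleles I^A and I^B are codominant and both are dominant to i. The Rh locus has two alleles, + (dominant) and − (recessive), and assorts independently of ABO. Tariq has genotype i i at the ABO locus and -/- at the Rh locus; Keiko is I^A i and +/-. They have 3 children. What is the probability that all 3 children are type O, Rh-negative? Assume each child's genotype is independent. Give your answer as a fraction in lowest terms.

1/64

ABO cross i i × I^A i → 1/2 O, 1/2 A.
Rh cross -/- × +/- → 1/2 Rh+, 1/2 Rh-; so P(type O, Rh-negative) = 1/2 × 1/2 = 1/4 per child.
All 3 independent: (1/4)^3 = 1/64.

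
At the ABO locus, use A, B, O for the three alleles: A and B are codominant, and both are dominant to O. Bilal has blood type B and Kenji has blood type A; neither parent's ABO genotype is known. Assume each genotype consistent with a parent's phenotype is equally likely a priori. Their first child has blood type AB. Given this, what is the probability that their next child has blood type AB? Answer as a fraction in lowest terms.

Possible genotypes: Bilal ∈ {BB, BO}; Kenji ∈ {AA, AO}.
Weight each parental genotype pair by prior × P(type-AB child):
  BB × AA: posterior weight 4/9; P(next child type AB) = 1.
  BB × AO: posterior weight 2/9; P(next child type AB) = 1/2.
  BO × AA: posterior weight 2/9; P(next child type AB) = 1/2.
  BO × AO: posterior weight 1/9; P(next child type AB) = 1/4.
Weighted sum = 25/36.

25/36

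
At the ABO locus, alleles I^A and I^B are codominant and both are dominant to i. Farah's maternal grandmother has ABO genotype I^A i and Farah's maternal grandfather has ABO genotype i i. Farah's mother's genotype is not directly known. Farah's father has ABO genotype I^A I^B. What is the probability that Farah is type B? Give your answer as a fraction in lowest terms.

Farah's mother's ABO genotype from I^A i × i i: 1/2 I^A i, 1/2 i i.
Crossing each possibility with the father I^A I^B and summing P(type B): 1/2·1/4 + 1/2·1/2 = 3/8.

3/8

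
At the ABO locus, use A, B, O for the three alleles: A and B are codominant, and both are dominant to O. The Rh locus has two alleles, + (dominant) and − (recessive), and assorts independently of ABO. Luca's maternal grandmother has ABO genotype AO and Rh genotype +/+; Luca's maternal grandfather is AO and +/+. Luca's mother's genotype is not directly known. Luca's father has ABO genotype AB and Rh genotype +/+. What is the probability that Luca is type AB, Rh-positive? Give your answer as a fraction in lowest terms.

Luca's mother's ABO genotype from AO × AO: 1/4 AA, 1/2 AO, 1/4 OO.
Crossing each possibility with the father AB and summing P(type AB): 1/4·1/2 + 1/2·1/4 + 1/4·0 = 1/4.
Similarly for Rh via the mother's Rh distribution: P(Rh+) = 1.
Independent loci: 1/4 × 1 = 1/4.

1/4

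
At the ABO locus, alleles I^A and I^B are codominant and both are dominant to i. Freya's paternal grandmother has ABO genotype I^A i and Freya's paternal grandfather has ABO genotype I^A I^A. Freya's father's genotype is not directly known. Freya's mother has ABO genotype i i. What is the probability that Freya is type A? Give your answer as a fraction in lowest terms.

Freya's father's ABO genotype from I^A i × I^A I^A: 1/2 I^A I^A, 1/2 I^A i.
Crossing each possibility with the mother i i and summing P(type A): 1/2·1 + 1/2·1/2 = 3/4.

3/4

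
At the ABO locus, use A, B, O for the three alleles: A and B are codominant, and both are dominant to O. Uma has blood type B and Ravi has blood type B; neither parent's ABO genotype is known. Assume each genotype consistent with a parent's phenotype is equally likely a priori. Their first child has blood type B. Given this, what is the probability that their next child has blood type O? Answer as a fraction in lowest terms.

1/20

Possible genotypes: Uma ∈ {BB, BO}; Ravi ∈ {BB, BO}.
Weight each parental genotype pair by prior × P(type-B child):
  BB × BB: posterior weight 4/15; P(next child type O) = 0.
  BB × BO: posterior weight 4/15; P(next child type O) = 0.
  BO × BB: posterior weight 4/15; P(next child type O) = 0.
  BO × BO: posterior weight 1/5; P(next child type O) = 1/4.
Weighted sum = 1/20.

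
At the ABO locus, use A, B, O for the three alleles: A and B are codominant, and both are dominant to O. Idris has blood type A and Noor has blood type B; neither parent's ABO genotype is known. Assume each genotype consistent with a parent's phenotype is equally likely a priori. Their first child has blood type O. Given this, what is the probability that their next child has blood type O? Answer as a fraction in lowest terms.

1/4

Possible genotypes: Idris ∈ {AA, AO}; Noor ∈ {BB, BO}.
Weight each parental genotype pair by prior × P(type-O child):
  AO × BO: posterior weight 1; P(next child type O) = 1/4.
Weighted sum = 1/4.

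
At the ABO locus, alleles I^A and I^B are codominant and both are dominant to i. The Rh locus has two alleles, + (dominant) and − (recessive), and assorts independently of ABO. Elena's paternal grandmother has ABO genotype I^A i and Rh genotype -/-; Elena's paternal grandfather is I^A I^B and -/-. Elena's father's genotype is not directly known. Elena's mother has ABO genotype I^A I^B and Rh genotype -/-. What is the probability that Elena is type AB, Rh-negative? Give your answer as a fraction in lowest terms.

3/8

Elena's father's ABO genotype from I^A i × I^A I^B: 1/4 I^A I^A, 1/4 I^A I^B, 1/4 I^A i, 1/4 I^B i.
Crossing each possibility with the mother I^A I^B and summing P(type AB): 1/4·1/2 + 1/4·1/2 + 1/4·1/4 + 1/4·1/4 = 3/8.
Similarly for Rh via the father's Rh distribution: P(Rh-) = 1.
Independent loci: 3/8 × 1 = 3/8.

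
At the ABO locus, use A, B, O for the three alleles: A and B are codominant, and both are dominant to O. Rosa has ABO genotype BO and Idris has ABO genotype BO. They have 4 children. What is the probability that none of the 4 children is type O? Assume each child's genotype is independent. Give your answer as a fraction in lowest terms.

81/256

ABO cross BO × BO → 1/4 O, 3/4 B.
So P(type O) = 1/4 per child.
P(not type O) = 3/4 for one child; (3/4)^4 = 81/256.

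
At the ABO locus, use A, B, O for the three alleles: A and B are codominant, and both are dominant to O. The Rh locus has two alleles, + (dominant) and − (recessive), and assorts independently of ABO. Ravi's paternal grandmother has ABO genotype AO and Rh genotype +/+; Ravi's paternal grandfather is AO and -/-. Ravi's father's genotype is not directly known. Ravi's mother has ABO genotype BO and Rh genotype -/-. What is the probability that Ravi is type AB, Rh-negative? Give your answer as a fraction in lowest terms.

1/8

Ravi's father's ABO genotype from AO × AO: 1/4 AA, 1/2 AO, 1/4 OO.
Crossing each possibility with the mother BO and summing P(type AB): 1/4·1/2 + 1/2·1/4 + 1/4·0 = 1/4.
Similarly for Rh via the father's Rh distribution: P(Rh-) = 1/2.
Independent loci: 1/4 × 1/2 = 1/8.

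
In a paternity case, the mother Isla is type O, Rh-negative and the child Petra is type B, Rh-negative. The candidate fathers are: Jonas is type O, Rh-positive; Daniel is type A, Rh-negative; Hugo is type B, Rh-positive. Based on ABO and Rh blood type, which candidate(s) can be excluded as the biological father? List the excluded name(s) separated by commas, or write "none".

A candidate is excluded only if no genotype consistent with his phenotype could produce a type B, Rh-negative child with a type O, Rh-negative mother.
Jonas (type O, Rh+): no genotype consistent with that phenotype can produce a type-B Rh- child with a type-O mother.
Daniel (type A, Rh-): no genotype consistent with that phenotype can produce a type-B Rh- child with a type-O mother.

Jonas, Daniel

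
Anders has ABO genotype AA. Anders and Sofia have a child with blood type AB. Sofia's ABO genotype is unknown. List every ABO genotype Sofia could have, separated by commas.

AB, BB, BO

For each candidate genotype of Sofia, check whether crossing it with AA can produce every observed child phenotype.
  AA → possible child types {A} ✗
  AB → possible child types {A, AB} ✓
  AO → possible child types {A} ✗
  BB → possible child types {AB} ✓
  BO → possible child types {A, AB} ✓
  OO → possible child types {A} ✗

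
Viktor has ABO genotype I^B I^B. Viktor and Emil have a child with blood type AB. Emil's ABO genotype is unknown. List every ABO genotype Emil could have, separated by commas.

I^A I^A, I^A I^B, I^A i

For each candidate genotype of Emil, check whether crossing it with I^B I^B can produce every observed child phenotype.
  I^A I^A → possible child types {AB} ✓
  I^A I^B → possible child types {B, AB} ✓
  I^A i → possible child types {B, AB} ✓
  I^B I^B → possible child types {B} ✗
  I^B i → possible child types {B} ✗
  i i → possible child types {B} ✗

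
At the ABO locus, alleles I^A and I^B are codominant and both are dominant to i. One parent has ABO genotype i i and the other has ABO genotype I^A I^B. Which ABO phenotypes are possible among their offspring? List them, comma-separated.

Gametes from i i × I^A I^B give offspring ABO genotypes I^A i, I^B i, i.e. phenotypes A, B.

A, B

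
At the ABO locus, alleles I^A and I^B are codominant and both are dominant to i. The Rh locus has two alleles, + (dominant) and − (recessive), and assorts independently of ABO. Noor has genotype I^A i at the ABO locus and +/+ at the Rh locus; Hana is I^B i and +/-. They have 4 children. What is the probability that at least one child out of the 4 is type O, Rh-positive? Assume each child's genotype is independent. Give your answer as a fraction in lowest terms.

175/256

ABO cross I^A i × I^B i → 1/4 O, 1/4 A, 1/4 B, 1/4 AB.
Rh cross +/+ × +/- → 1 Rh+; so P(type O, Rh-positive) = 1/4 × 1 = 1/4 per child.
P(none) = (3/4)^4 = 81/256; P(at least one) = 1 − 81/256 = 175/256.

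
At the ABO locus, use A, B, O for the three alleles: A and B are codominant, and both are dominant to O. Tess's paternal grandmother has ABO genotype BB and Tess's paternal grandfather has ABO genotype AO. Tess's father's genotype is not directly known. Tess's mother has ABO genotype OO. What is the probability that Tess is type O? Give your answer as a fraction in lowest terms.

1/4

Tess's father's ABO genotype from BB × AO: 1/2 AB, 1/2 BO.
Crossing each possibility with the mother OO and summing P(type O): 1/2·0 + 1/2·1/2 = 1/4.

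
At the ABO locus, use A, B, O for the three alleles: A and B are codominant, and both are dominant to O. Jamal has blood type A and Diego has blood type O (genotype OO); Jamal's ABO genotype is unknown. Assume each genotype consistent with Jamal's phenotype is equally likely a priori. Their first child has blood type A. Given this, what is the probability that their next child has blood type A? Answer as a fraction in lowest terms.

Possible genotypes: Jamal ∈ {AA, AO}; Diego ∈ {OO}.
Weight each parental genotype pair by prior × P(type-A child):
  AA × OO: posterior weight 2/3; P(next child type A) = 1.
  AO × OO: posterior weight 1/3; P(next child type A) = 1/2.
Weighted sum = 5/6.

5/6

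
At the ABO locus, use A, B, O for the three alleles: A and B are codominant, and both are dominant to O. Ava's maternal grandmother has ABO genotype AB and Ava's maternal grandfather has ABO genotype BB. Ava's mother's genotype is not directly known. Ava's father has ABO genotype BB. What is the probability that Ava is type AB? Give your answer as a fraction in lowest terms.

1/4

Ava's mother's ABO genotype from AB × BB: 1/2 AB, 1/2 BB.
Crossing each possibility with the father BB and summing P(type AB): 1/2·1/2 + 1/2·0 = 1/4.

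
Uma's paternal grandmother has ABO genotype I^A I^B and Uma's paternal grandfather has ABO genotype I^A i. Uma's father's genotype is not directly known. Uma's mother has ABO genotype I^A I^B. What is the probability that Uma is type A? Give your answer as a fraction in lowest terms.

3/8

Uma's father's ABO genotype from I^A I^B × I^A i: 1/4 I^A I^A, 1/4 I^A I^B, 1/4 I^A i, 1/4 I^B i.
Crossing each possibility with the mother I^A I^B and summing P(type A): 1/4·1/2 + 1/4·1/4 + 1/4·1/2 + 1/4·1/4 = 3/8.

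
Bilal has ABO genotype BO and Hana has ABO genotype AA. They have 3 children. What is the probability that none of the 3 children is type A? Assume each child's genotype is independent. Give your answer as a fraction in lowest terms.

ABO cross BO × AA → 1/2 A, 1/2 AB.
So P(type A) = 1/2 per child.
P(not type A) = 1/2 for one child; (1/2)^3 = 1/8.

1/8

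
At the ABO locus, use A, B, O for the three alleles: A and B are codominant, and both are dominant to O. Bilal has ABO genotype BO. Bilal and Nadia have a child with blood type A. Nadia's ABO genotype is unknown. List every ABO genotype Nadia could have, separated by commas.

AA, AB, AO

For each candidate genotype of Nadia, check whether crossing it with BO can produce every observed child phenotype.
  AA → possible child types {A, AB} ✓
  AB → possible child types {A, B, AB} ✓
  AO → possible child types {O, A, B, AB} ✓
  BB → possible child types {B} ✗
  BO → possible child types {O, B} ✗
  OO → possible child types {O, B} ✗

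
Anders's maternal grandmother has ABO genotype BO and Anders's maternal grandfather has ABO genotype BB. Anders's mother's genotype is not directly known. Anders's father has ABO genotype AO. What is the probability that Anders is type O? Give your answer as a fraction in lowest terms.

1/8

Anders's mother's ABO genotype from BO × BB: 1/2 BB, 1/2 BO.
Crossing each possibility with the father AO and summing P(type O): 1/2·0 + 1/2·1/4 = 1/8.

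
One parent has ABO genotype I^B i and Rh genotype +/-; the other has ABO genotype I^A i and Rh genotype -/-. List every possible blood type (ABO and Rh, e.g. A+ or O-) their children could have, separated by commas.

Gametes from I^B i × I^A i give offspring ABO genotypes I^A I^B, I^A i, I^B i, i i, i.e. phenotypes O, A, B, AB.
Rh cross +/- × -/- → phenotypes Rh+, Rh-.
Combining independently: O+, O-, A+, A-, B+, B-, AB+, AB-.

O+, O-, A+, A-, B+, B-, AB+, AB-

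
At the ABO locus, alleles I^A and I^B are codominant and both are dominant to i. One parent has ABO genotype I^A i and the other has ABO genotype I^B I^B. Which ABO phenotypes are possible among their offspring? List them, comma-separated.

B, AB

Gametes from I^A i × I^B I^B give offspring ABO genotypes I^A I^B, I^B i, i.e. phenotypes B, AB.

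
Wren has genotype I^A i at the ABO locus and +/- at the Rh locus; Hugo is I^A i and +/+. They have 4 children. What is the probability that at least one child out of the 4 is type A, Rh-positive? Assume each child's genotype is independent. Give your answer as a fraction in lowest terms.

255/256

ABO cross I^A i × I^A i → 1/4 O, 3/4 A.
Rh cross +/- × +/+ → 1 Rh+; so P(type A, Rh-positive) = 3/4 × 1 = 3/4 per child.
P(none) = (1/4)^4 = 1/256; P(at least one) = 1 − 1/256 = 255/256.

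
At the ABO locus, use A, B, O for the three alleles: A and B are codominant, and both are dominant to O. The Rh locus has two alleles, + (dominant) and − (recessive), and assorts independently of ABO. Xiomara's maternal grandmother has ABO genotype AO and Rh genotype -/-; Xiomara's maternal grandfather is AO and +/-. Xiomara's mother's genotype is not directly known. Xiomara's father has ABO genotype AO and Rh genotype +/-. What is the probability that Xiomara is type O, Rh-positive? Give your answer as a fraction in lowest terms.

Xiomara's mother's ABO genotype from AO × AO: 1/4 AA, 1/2 AO, 1/4 OO.
Crossing each possibility with the father AO and summing P(type O): 1/4·0 + 1/2·1/4 + 1/4·1/2 = 1/4.
Similarly for Rh via the mother's Rh distribution: P(Rh+) = 5/8.
Independent loci: 1/4 × 5/8 = 5/32.

5/32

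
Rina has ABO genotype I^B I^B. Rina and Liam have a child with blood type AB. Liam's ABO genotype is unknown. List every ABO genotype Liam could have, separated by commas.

I^A I^A, I^A I^B, I^A i

For each candidate genotype of Liam, check whether crossing it with I^B I^B can produce every observed child phenotype.
  I^A I^A → possible child types {AB} ✓
  I^A I^B → possible child types {B, AB} ✓
  I^A i → possible child types {B, AB} ✓
  I^B I^B → possible child types {B} ✗
  I^B i → possible child types {B} ✗
  i i → possible child types {B} ✗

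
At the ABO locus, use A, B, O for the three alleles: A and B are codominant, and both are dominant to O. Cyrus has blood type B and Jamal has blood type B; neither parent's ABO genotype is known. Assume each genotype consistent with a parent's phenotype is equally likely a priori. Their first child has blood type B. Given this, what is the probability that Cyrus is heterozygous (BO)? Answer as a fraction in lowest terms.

7/15

Possible genotypes: Cyrus ∈ {BB, BO}; Jamal ∈ {BB, BO}.
Weight each parental genotype pair by prior × P(type-B child):
  BB × BB: posterior weight 4/15.
  BB × BO: posterior weight 4/15.
  BO × BB: posterior weight 4/15.
  BO × BO: posterior weight 1/5.
Sum the posterior weight over pairs where Cyrus is BO: 7/15.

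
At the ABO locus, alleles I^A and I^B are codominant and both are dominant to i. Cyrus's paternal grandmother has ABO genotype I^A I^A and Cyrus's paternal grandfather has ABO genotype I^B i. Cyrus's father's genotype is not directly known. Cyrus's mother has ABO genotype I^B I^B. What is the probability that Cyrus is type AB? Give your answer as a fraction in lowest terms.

1/2

Cyrus's father's ABO genotype from I^A I^A × I^B i: 1/2 I^A I^B, 1/2 I^A i.
Crossing each possibility with the mother I^B I^B and summing P(type AB): 1/2·1/2 + 1/2·1/2 = 1/2.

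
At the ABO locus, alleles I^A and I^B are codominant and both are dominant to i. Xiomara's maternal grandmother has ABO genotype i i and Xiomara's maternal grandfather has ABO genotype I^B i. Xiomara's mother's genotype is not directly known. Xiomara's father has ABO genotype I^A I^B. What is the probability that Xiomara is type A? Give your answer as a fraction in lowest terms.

3/8

Xiomara's mother's ABO genotype from i i × I^B i: 1/2 I^B i, 1/2 i i.
Crossing each possibility with the father I^A I^B and summing P(type A): 1/2·1/4 + 1/2·1/2 = 3/8.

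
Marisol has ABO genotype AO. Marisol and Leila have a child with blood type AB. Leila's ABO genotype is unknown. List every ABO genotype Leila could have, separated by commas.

AB, BB, BO

For each candidate genotype of Leila, check whether crossing it with AO can produce every observed child phenotype.
  AA → possible child types {A} ✗
  AB → possible child types {A, B, AB} ✓
  AO → possible child types {O, A} ✗
  BB → possible child types {B, AB} ✓
  BO → possible child types {O, A, B, AB} ✓
  OO → possible child types {O, A} ✗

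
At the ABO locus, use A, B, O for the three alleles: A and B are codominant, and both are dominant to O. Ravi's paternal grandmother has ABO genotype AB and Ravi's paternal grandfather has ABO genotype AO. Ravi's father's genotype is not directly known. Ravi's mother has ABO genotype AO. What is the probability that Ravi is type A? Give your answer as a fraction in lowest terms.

Ravi's father's ABO genotype from AB × AO: 1/4 AA, 1/4 AB, 1/4 AO, 1/4 BO.
Crossing each possibility with the mother AO and summing P(type A): 1/4·1 + 1/4·1/2 + 1/4·3/4 + 1/4·1/4 = 5/8.

5/8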